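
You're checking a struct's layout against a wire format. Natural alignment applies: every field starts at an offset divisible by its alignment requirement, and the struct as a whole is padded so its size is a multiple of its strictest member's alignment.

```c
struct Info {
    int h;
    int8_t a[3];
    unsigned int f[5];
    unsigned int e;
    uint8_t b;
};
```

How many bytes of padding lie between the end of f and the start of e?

0

h at 0 (size 4, align 4) → ends 4
a at 4 (size 3, align 1) → ends 7
pad 1 to align 4 for f
f at 8 (size 20, align 4) → ends 28
e at 28 (size 4, align 4) → ends 32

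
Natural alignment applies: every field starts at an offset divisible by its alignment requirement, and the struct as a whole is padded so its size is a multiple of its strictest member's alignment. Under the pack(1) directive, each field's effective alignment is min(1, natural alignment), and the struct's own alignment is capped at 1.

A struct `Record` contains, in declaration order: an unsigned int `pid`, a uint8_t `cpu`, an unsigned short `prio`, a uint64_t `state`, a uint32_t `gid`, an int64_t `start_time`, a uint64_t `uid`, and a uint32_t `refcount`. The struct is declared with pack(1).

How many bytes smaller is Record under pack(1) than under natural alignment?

natural layout:
  0..4  pid  (4B, 4-aligned)
  4..5  cpu  (1B, 1-aligned)
  5..6  -- padding (1B)
  6..8  prio  (2B, 2-aligned)
  8..16  state  (8B, 8-aligned)
  16..20  gid  (4B, 4-aligned)
  20..24  -- padding (4B)
  24..32  start_time  (8B, 8-aligned)
  32..40  uid  (8B, 8-aligned)
  40..44  refcount  (4B, 4-aligned)
  44..48  -- tail padding (4B)
  sizeof = 48, alignof = 8
packed(1) layout:
  0..4  pid  (4B, 1-aligned)
  4..5  cpu  (1B, 1-aligned)
  5..7  prio  (2B, 1-aligned)
  7..15  state  (8B, 1-aligned)
  15..19  gid  (4B, 1-aligned)
  19..27  start_time  (8B, 1-aligned)
  27..35  uid  (8B, 1-aligned)
  35..39  refcount  (4B, 1-aligned)
  sizeof = 39, alignof = 1
48 − 39 = 9

9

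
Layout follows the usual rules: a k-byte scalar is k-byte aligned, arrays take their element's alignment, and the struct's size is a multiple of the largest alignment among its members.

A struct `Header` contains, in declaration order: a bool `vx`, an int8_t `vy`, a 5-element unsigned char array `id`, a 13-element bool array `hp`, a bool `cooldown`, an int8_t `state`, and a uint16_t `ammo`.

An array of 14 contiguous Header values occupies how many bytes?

0..1  vx  (1B, 1-aligned)
1..2  vy  (1B, 1-aligned)
2..7  id  (5B, 1-aligned)
7..20  hp  (13B, 1-aligned)
20..21  cooldown  (1B, 1-aligned)
21..22  state  (1B, 1-aligned)
22..24  ammo  (2B, 2-aligned)
sizeof = 24, alignof = 2
array of 14: 14 × 24 = 336

336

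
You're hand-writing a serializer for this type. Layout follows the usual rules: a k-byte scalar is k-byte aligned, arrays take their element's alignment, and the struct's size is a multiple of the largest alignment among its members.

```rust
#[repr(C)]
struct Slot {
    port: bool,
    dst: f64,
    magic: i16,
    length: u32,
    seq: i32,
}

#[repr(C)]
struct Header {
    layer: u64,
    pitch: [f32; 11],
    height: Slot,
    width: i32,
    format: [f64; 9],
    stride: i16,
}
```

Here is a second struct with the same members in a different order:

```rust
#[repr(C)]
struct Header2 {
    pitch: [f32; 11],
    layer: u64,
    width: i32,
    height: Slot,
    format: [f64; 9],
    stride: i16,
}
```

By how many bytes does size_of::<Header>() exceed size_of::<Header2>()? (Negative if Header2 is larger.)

0

Slot: @0: port [1B, align 1] → 1; +7 pad (align 8); @8: dst [8B, align 8] → 16; @16: magic [2B, align 2] → 18; +2 pad (align 4); @20: length [4B, align 4] → 24; @24: seq [4B, align 4] → 28; +4 tail pad (align 8); size 32, align 8
@0: layer [8B, align 8] → 8
@8: pitch [44B, align 4] → 52
+4 pad (align 8)
@56: height [32B, align 8] → 88
@88: width [4B, align 4] → 92
+4 pad (align 8)
@96: format [72B, align 8] → 168
@168: stride [2B, align 2] → 170
+6 tail pad (align 8)
size 176, align 8
— Header2 —
@0: pitch [44B, align 4] → 44
+4 pad (align 8)
@48: layer [8B, align 8] → 56
@56: width [4B, align 4] → 60
+4 pad (align 8)
@64: height [32B, align 8] → 96
@96: format [72B, align 8] → 168
@168: stride [2B, align 2] → 170
+6 tail pad (align 8)
size 176, align 8
176 − 176 = 0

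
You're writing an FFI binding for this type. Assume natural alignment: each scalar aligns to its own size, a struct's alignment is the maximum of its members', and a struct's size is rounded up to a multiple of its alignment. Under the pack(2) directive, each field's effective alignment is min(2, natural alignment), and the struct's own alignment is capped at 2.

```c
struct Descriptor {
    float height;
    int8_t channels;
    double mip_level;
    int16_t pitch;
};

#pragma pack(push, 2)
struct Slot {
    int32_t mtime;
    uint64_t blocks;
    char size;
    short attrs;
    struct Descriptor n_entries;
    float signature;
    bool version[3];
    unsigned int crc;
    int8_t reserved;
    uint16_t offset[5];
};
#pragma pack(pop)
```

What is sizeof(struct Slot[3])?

192

Descriptor: height at 0 (size 4, align 4) → ends 4; channels at 4 (size 1, align 1) → ends 5; pad 3 to align 8 for mip_level; mip_level at 8 (size 8, align 8) → ends 16; pitch at 16 (size 2, align 2) → ends 18; tail pad 6 to reach multiple of 8; total 24 bytes, alignment 8
mtime at 0 (size 4, align 2) → ends 4
blocks at 4 (size 8, align 2) → ends 12
size at 12 (size 1, align 1) → ends 13
pad 1 to align 2 for attrs
attrs at 14 (size 2, align 2) → ends 16
n_entries at 16 (size 24, align 2) → ends 40
signature at 40 (size 4, align 2) → ends 44
version at 44 (size 3, align 1) → ends 47
pad 1 to align 2 for crc
crc at 48 (size 4, align 2) → ends 52
reserved at 52 (size 1, align 1) → ends 53
pad 1 to align 2 for offset
offset at 54 (size 10, align 2) → ends 64
total 64 bytes, alignment 2
array of 3: 3 × 64 = 192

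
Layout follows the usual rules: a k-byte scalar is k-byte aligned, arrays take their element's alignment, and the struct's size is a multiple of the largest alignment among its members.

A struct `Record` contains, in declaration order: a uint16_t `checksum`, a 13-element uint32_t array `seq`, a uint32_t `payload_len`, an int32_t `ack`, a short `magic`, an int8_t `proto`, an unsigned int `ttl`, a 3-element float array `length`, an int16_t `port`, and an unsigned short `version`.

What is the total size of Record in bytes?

88 bytes

@0: checksum [2B, align 2] → 2
+2 pad (align 4)
@4: seq [52B, align 4] → 56
@56: payload_len [4B, align 4] → 60
@60: ack [4B, align 4] → 64
@64: magic [2B, align 2] → 66
@66: proto [1B, align 1] → 67
+1 pad (align 4)
@68: ttl [4B, align 4] → 72
@72: length [12B, align 4] → 84
@84: port [2B, align 2] → 86
@86: version [2B, align 2] → 88
size 88, align 4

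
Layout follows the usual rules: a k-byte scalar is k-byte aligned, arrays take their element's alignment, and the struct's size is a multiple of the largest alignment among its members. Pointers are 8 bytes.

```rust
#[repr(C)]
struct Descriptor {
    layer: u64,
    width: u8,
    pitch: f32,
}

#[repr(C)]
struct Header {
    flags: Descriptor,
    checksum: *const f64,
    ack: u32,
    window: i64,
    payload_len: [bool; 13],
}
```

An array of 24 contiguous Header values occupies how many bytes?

Descriptor: @0: layer [8B, align 8] → 8; @8: width [1B, align 1] → 9; +3 pad (align 4); @12: pitch [4B, align 4] → 16; size 16, align 8
@0: flags [16B, align 8] → 16
@16: checksum [8B, align 8] → 24
@24: ack [4B, align 4] → 28
+4 pad (align 8)
@32: window [8B, align 8] → 40
@40: payload_len [13B, align 1] → 53
+3 tail pad (align 8)
size 56, align 8
array of 24: 24 × 56 = 1344

1344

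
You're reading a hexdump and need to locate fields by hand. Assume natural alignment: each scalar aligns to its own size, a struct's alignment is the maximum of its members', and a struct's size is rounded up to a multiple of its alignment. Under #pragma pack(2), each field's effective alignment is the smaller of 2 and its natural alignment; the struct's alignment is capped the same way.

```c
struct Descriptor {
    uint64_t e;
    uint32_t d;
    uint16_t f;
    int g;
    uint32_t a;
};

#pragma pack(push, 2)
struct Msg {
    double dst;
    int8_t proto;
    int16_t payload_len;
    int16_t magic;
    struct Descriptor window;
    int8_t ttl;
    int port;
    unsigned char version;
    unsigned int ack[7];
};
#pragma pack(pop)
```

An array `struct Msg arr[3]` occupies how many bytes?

222

Descriptor: @0: e [8B, align 8] → 8; @8: d [4B, align 4] → 12; @12: f [2B, align 2] → 14; +2 pad (align 4); @16: g [4B, align 4] → 20; @20: a [4B, align 4] → 24; size 24, align 8
@0: dst [8B, align 2] → 8
@8: proto [1B, align 1] → 9
+1 pad (align 2)
@10: payload_len [2B, align 2] → 12
@12: magic [2B, align 2] → 14
@14: window [24B, align 2] → 38
@38: ttl [1B, align 1] → 39
+1 pad (align 2)
@40: port [4B, align 2] → 44
@44: version [1B, align 1] → 45
+1 pad (align 2)
@46: ack [28B, align 2] → 74
size 74, align 2
array of 3: 3 × 74 = 222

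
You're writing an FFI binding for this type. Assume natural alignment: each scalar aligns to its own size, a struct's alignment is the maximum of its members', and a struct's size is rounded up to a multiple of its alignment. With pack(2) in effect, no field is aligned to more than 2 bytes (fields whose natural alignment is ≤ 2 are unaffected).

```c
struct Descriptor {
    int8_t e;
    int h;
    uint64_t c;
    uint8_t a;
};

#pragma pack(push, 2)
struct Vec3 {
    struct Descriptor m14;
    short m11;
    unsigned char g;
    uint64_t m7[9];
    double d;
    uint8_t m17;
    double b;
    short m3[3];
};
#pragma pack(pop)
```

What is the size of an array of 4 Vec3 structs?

496

Descriptor: e at 0 (size 1, align 1) → ends 1; pad 3 to align 4 for h; h at 4 (size 4, align 4) → ends 8; c at 8 (size 8, align 8) → ends 16; a at 16 (size 1, align 1) → ends 17; tail pad 7 to reach multiple of 8; total 24 bytes, alignment 8
m14 at 0 (size 24, align 2) → ends 24
m11 at 24 (size 2, align 2) → ends 26
g at 26 (size 1, align 1) → ends 27
pad 1 to align 2 for m7
m7 at 28 (size 72, align 2) → ends 100
d at 100 (size 8, align 2) → ends 108
m17 at 108 (size 1, align 1) → ends 109
pad 1 to align 2 for b
b at 110 (size 8, align 2) → ends 118
m3 at 118 (size 6, align 2) → ends 124
total 124 bytes, alignment 2
array of 4: 4 × 124 = 496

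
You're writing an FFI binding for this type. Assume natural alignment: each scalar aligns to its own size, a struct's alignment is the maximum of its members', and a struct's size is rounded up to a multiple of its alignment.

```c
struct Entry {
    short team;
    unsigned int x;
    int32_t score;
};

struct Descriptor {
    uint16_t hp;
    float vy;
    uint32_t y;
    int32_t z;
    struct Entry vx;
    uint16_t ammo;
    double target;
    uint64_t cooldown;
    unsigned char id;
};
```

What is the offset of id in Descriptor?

48

Entry: @0: team [2B, align 2] → 2; +2 pad (align 4); @4: x [4B, align 4] → 8; @8: score [4B, align 4] → 12; size 12, align 4
@0: hp [2B, align 2] → 2
+2 pad (align 4)
@4: vy [4B, align 4] → 8
@8: y [4B, align 4] → 12
@12: z [4B, align 4] → 16
@16: vx [12B, align 4] → 28
@28: ammo [2B, align 2] → 30
+2 pad (align 8)
@32: target [8B, align 8] → 40
@40: cooldown [8B, align 8] → 48
@48: id [1B, align 1] → 49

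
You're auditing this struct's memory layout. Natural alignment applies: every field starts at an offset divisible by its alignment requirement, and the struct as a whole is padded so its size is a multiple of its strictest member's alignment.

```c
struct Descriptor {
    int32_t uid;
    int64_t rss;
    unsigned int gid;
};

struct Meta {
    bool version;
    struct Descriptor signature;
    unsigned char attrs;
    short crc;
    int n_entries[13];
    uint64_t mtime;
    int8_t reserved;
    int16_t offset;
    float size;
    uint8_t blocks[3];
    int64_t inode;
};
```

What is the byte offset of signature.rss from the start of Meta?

Descriptor: uid at 0 (size 4, align 4) → ends 4; pad 4 to align 8 for rss; rss at 8 (size 8, align 8) → ends 16; gid at 16 (size 4, align 4) → ends 20; tail pad 4 to reach multiple of 8; total 24 bytes, alignment 8
version at 0 (size 1, align 1) → ends 1
pad 7 to align 8 for signature
signature at 8 (size 24, align 8) → ends 32
within Descriptor: rss at 8
8 + 8 = 16

16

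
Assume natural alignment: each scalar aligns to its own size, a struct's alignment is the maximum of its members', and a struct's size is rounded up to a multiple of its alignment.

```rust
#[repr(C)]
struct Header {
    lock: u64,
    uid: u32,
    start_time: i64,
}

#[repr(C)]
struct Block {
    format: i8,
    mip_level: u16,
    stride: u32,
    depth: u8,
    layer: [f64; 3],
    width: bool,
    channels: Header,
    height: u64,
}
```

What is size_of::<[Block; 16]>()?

1280

Header: lock at 0 (size 8, align 8) → ends 8; uid at 8 (size 4, align 4) → ends 12; pad 4 to align 8 for start_time; start_time at 16 (size 8, align 8) → ends 24; total 24 bytes, alignment 8
format at 0 (size 1, align 1) → ends 1
pad 1 to align 2 for mip_level
mip_level at 2 (size 2, align 2) → ends 4
stride at 4 (size 4, align 4) → ends 8
depth at 8 (size 1, align 1) → ends 9
pad 7 to align 8 for layer
layer at 16 (size 24, align 8) → ends 40
width at 40 (size 1, align 1) → ends 41
pad 7 to align 8 for channels
channels at 48 (size 24, align 8) → ends 72
height at 72 (size 8, align 8) → ends 80
total 80 bytes, alignment 8
array of 16: 16 × 80 = 1280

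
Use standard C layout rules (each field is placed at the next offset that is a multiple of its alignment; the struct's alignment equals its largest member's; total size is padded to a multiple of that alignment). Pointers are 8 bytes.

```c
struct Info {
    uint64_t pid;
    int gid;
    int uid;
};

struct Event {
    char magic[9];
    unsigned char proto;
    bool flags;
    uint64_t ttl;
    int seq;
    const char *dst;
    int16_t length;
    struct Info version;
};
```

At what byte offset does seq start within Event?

Info: 0..8  pid  (8B, 8-aligned); 8..12  gid  (4B, 4-aligned); 12..16  uid  (4B, 4-aligned); sizeof = 16, alignof = 8
0..9  magic  (9B, 1-aligned)
9..10  proto  (1B, 1-aligned)
10..11  flags  (1B, 1-aligned)
11..16  -- padding (5B)
16..24  ttl  (8B, 8-aligned)
24..28  seq  (4B, 4-aligned)

24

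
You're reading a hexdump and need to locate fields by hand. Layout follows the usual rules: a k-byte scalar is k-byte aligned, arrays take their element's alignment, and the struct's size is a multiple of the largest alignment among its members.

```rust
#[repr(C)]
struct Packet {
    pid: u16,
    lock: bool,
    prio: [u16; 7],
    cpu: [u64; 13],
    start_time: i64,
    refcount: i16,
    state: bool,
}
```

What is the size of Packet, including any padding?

144 bytes

pid at 0 (size 2, align 2) → ends 2
lock at 2 (size 1, align 1) → ends 3
pad 1 to align 2 for prio
prio at 4 (size 14, align 2) → ends 18
pad 6 to align 8 for cpu
cpu at 24 (size 104, align 8) → ends 128
start_time at 128 (size 8, align 8) → ends 136
refcount at 136 (size 2, align 2) → ends 138
state at 138 (size 1, align 1) → ends 139
tail pad 5 to reach multiple of 8
total 144 bytes, alignment 8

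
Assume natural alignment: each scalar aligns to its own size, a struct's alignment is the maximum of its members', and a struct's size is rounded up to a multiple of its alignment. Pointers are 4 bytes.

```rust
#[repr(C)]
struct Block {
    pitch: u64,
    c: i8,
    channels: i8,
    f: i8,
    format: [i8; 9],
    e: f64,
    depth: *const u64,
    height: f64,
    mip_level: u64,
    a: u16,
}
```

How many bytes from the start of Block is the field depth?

pitch at 0 (size 8, align 8) → ends 8
c at 8 (size 1, align 1) → ends 9
channels at 9 (size 1, align 1) → ends 10
f at 10 (size 1, align 1) → ends 11
format at 11 (size 9, align 1) → ends 20
pad 4 to align 8 for e
e at 24 (size 8, align 8) → ends 32
depth at 32 (size 4, align 4) → ends 36

32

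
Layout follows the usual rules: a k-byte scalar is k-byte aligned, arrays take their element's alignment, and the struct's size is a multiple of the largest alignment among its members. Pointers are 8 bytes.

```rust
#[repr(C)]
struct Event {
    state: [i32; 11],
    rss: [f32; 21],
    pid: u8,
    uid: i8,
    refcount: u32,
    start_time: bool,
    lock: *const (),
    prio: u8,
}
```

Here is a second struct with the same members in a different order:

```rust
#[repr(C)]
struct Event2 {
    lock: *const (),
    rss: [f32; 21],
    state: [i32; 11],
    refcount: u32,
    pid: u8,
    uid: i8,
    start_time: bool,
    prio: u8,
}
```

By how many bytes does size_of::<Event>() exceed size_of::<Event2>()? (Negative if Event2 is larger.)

16

state at 0 (size 44, align 4) → ends 44
rss at 44 (size 84, align 4) → ends 128
pid at 128 (size 1, align 1) → ends 129
uid at 129 (size 1, align 1) → ends 130
pad 2 to align 4 for refcount
refcount at 132 (size 4, align 4) → ends 136
start_time at 136 (size 1, align 1) → ends 137
pad 7 to align 8 for lock
lock at 144 (size 8, align 8) → ends 152
prio at 152 (size 1, align 1) → ends 153
tail pad 7 to reach multiple of 8
total 160 bytes, alignment 8
— Event2 —
lock at 0 (size 8, align 8) → ends 8
rss at 8 (size 84, align 4) → ends 92
state at 92 (size 44, align 4) → ends 136
refcount at 136 (size 4, align 4) → ends 140
pid at 140 (size 1, align 1) → ends 141
uid at 141 (size 1, align 1) → ends 142
start_time at 142 (size 1, align 1) → ends 143
prio at 143 (size 1, align 1) → ends 144
total 144 bytes, alignment 8
160 − 144 = 16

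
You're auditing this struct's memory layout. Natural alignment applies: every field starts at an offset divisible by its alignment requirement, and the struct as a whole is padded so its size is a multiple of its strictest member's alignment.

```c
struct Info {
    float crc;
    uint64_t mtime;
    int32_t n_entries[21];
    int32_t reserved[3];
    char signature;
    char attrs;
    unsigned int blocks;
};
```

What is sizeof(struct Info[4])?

480

0..4  crc  (4B, 4-aligned)
4..8  -- padding (4B)
8..16  mtime  (8B, 8-aligned)
16..100  n_entries  (84B, 4-aligned)
100..112  reserved  (12B, 4-aligned)
112..113  signature  (1B, 1-aligned)
113..114  attrs  (1B, 1-aligned)
114..116  -- padding (2B)
116..120  blocks  (4B, 4-aligned)
sizeof = 120, alignof = 8
array of 4: 4 × 120 = 480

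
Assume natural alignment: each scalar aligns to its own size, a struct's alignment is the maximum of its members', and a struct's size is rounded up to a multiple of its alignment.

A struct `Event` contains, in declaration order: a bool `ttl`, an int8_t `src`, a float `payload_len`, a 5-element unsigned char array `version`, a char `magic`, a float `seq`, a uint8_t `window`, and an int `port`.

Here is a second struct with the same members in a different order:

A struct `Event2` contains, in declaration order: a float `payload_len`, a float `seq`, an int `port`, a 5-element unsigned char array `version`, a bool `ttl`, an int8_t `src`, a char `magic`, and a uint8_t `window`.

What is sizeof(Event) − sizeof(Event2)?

ttl at 0 (size 1, align 1) → ends 1
src at 1 (size 1, align 1) → ends 2
pad 2 to align 4 for payload_len
payload_len at 4 (size 4, align 4) → ends 8
version at 8 (size 5, align 1) → ends 13
magic at 13 (size 1, align 1) → ends 14
pad 2 to align 4 for seq
seq at 16 (size 4, align 4) → ends 20
window at 20 (size 1, align 1) → ends 21
pad 3 to align 4 for port
port at 24 (size 4, align 4) → ends 28
total 28 bytes, alignment 4
— Event2 —
payload_len at 0 (size 4, align 4) → ends 4
seq at 4 (size 4, align 4) → ends 8
port at 8 (size 4, align 4) → ends 12
version at 12 (size 5, align 1) → ends 17
ttl at 17 (size 1, align 1) → ends 18
src at 18 (size 1, align 1) → ends 19
magic at 19 (size 1, align 1) → ends 20
window at 20 (size 1, align 1) → ends 21
tail pad 3 to reach multiple of 4
total 24 bytes, alignment 4
28 − 24 = 4

4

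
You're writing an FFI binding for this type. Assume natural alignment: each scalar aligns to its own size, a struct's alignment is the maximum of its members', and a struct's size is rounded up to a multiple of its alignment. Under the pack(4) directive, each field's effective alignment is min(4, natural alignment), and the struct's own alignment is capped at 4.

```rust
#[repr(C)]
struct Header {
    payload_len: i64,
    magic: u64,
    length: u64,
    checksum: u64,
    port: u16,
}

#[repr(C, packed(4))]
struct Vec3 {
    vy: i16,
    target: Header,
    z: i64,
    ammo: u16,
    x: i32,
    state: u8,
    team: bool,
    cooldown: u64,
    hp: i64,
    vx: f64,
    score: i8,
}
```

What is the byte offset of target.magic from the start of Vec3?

Header: payload_len at 0 (size 8, align 8) → ends 8; magic at 8 (size 8, align 8) → ends 16; length at 16 (size 8, align 8) → ends 24; checksum at 24 (size 8, align 8) → ends 32; port at 32 (size 2, align 2) → ends 34; tail pad 6 to reach multiple of 8; total 40 bytes, alignment 8
vy at 0 (size 2, align 2) → ends 2
pad 2 to align 4 for target
target at 4 (size 40, align 4) → ends 44
within Header: magic at 8
4 + 8 = 12

12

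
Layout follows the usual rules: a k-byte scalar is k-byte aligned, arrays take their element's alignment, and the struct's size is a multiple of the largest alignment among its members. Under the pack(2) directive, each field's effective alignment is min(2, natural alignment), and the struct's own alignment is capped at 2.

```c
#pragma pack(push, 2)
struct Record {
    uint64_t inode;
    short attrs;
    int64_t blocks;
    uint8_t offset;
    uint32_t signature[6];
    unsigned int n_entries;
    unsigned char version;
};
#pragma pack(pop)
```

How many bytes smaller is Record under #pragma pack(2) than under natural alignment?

14

natural layout:
  @0: inode [8B, align 8] → 8
  @8: attrs [2B, align 2] → 10
  +6 pad (align 8)
  @16: blocks [8B, align 8] → 24
  @24: offset [1B, align 1] → 25
  +3 pad (align 4)
  @28: signature [24B, align 4] → 52
  @52: n_entries [4B, align 4] → 56
  @56: version [1B, align 1] → 57
  +7 tail pad (align 8)
  size 64, align 8
packed(2) layout:
  @0: inode [8B, align 2] → 8
  @8: attrs [2B, align 2] → 10
  @10: blocks [8B, align 2] → 18
  @18: offset [1B, align 1] → 19
  +1 pad (align 2)
  @20: signature [24B, align 2] → 44
  @44: n_entries [4B, align 2] → 48
  @48: version [1B, align 1] → 49
  +1 tail pad (align 2)
  size 50, align 2
64 − 50 = 14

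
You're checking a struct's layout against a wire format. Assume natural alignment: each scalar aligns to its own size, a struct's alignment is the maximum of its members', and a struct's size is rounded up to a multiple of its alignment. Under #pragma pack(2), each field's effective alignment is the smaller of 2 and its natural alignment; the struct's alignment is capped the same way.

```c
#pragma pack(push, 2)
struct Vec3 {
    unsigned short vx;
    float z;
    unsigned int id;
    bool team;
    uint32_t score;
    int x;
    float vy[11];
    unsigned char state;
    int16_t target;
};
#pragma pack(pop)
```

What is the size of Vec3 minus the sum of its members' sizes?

2

@0: vx [2B, align 2] → 2
@2: z [4B, align 2] → 6
@6: id [4B, align 2] → 10
@10: team [1B, align 1] → 11
+1 pad (align 2)
@12: score [4B, align 2] → 16
@16: x [4B, align 2] → 20
@20: vy [44B, align 2] → 64
@64: state [1B, align 1] → 65
+1 pad (align 2)
@66: target [2B, align 2] → 68
size 68, align 2
data bytes 66, size 68 → padding 2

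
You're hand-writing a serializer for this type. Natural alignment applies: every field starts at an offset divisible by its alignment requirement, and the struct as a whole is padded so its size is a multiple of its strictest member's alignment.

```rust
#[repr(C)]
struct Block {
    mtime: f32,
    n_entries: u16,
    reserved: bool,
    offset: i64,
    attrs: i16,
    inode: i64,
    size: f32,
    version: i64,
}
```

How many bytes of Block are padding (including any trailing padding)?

@0: mtime [4B, align 4] → 4
@4: n_entries [2B, align 2] → 6
@6: reserved [1B, align 1] → 7
+1 pad (align 8)
@8: offset [8B, align 8] → 16
@16: attrs [2B, align 2] → 18
+6 pad (align 8)
@24: inode [8B, align 8] → 32
@32: size [4B, align 4] → 36
+4 pad (align 8)
@40: version [8B, align 8] → 48
size 48, align 8
data bytes 37, size 48 → padding 11

11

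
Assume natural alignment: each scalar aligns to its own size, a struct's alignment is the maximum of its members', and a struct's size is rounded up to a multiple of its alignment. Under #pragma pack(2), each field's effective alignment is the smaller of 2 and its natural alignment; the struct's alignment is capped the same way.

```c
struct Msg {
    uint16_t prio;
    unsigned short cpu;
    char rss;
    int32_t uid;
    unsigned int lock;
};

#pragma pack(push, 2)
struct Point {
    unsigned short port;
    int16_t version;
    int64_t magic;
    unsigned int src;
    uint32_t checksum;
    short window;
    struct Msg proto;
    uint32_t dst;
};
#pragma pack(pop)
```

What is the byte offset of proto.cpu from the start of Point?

24

Msg: 0..2  prio  (2B, 2-aligned); 2..4  cpu  (2B, 2-aligned); 4..5  rss  (1B, 1-aligned); 5..8  -- padding (3B); 8..12  uid  (4B, 4-aligned); 12..16  lock  (4B, 4-aligned); sizeof = 16, alignof = 4
0..2  port  (2B, 2-aligned)
2..4  version  (2B, 2-aligned)
4..12  magic  (8B, 2-aligned)
12..16  src  (4B, 2-aligned)
16..20  checksum  (4B, 2-aligned)
20..22  window  (2B, 2-aligned)
22..38  proto  (16B, 2-aligned)
within Msg: cpu at 2
22 + 2 = 24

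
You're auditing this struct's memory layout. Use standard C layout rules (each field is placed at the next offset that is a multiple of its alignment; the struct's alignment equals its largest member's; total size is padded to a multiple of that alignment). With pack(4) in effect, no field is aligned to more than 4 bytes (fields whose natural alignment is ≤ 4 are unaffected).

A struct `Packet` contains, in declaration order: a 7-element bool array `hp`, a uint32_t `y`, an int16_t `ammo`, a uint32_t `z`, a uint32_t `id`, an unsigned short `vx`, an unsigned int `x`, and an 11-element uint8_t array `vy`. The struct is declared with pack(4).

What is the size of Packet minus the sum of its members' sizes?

6

hp at 0 (size 7, align 1) → ends 7
pad 1 to align 4 for y
y at 8 (size 4, align 4) → ends 12
ammo at 12 (size 2, align 2) → ends 14
pad 2 to align 4 for z
z at 16 (size 4, align 4) → ends 20
id at 20 (size 4, align 4) → ends 24
vx at 24 (size 2, align 2) → ends 26
pad 2 to align 4 for x
x at 28 (size 4, align 4) → ends 32
vy at 32 (size 11, align 1) → ends 43
tail pad 1 to reach multiple of 4
total 44 bytes, alignment 4
data bytes 38, size 44 → padding 6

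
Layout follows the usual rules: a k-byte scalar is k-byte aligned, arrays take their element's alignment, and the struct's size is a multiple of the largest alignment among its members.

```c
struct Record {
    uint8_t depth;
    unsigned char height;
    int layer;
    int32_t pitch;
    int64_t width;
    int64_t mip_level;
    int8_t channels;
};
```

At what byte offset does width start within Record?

depth at 0 (size 1, align 1) → ends 1
height at 1 (size 1, align 1) → ends 2
pad 2 to align 4 for layer
layer at 4 (size 4, align 4) → ends 8
pitch at 8 (size 4, align 4) → ends 12
pad 4 to align 8 for width
width at 16 (size 8, align 8) → ends 24

16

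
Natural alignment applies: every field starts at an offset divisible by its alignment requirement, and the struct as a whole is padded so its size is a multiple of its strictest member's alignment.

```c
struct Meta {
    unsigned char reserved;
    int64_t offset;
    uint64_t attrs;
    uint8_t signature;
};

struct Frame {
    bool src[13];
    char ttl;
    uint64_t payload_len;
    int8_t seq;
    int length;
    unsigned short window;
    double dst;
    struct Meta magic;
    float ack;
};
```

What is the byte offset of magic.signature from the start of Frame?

72

Meta: reserved at 0 (size 1, align 1) → ends 1; pad 7 to align 8 for offset; offset at 8 (size 8, align 8) → ends 16; attrs at 16 (size 8, align 8) → ends 24; signature at 24 (size 1, align 1) → ends 25; tail pad 7 to reach multiple of 8; total 32 bytes, alignment 8
src at 0 (size 13, align 1) → ends 13
ttl at 13 (size 1, align 1) → ends 14
pad 2 to align 8 for payload_len
payload_len at 16 (size 8, align 8) → ends 24
seq at 24 (size 1, align 1) → ends 25
pad 3 to align 4 for length
length at 28 (size 4, align 4) → ends 32
window at 32 (size 2, align 2) → ends 34
pad 6 to align 8 for dst
dst at 40 (size 8, align 8) → ends 48
magic at 48 (size 32, align 8) → ends 80
within Meta: signature at 24
48 + 24 = 72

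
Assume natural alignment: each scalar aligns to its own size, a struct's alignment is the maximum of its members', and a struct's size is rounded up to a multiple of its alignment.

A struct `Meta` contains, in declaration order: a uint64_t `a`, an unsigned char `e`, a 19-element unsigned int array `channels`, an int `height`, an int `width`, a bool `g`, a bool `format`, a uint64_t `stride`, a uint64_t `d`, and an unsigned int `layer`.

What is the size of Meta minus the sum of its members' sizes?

a at 0 (size 8, align 8) → ends 8
e at 8 (size 1, align 1) → ends 9
pad 3 to align 4 for channels
channels at 12 (size 76, align 4) → ends 88
height at 88 (size 4, align 4) → ends 92
width at 92 (size 4, align 4) → ends 96
g at 96 (size 1, align 1) → ends 97
format at 97 (size 1, align 1) → ends 98
pad 6 to align 8 for stride
stride at 104 (size 8, align 8) → ends 112
d at 112 (size 8, align 8) → ends 120
layer at 120 (size 4, align 4) → ends 124
tail pad 4 to reach multiple of 8
total 128 bytes, alignment 8
data bytes 115, size 128 → padding 13

13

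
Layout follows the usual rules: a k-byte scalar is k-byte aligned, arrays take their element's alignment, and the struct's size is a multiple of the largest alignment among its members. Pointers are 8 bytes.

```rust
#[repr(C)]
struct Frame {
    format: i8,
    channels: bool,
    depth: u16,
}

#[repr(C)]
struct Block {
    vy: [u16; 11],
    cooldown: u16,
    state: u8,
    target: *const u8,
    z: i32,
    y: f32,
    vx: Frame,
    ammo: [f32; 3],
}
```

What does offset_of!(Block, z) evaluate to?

Frame: @0: format [1B, align 1] → 1; @1: channels [1B, align 1] → 2; @2: depth [2B, align 2] → 4; size 4, align 2
@0: vy [22B, align 2] → 22
@22: cooldown [2B, align 2] → 24
@24: state [1B, align 1] → 25
+7 pad (align 8)
@32: target [8B, align 8] → 40
@40: z [4B, align 4] → 44

40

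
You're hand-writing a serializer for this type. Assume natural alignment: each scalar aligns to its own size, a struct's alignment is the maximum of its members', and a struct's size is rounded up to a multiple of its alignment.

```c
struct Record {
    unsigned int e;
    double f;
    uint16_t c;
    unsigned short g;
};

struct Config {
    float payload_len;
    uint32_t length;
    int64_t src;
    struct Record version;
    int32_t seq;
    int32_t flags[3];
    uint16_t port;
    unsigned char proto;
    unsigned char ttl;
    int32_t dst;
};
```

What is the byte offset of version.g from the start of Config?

34

Record: @0: e [4B, align 4] → 4; +4 pad (align 8); @8: f [8B, align 8] → 16; @16: c [2B, align 2] → 18; @18: g [2B, align 2] → 20; +4 tail pad (align 8); size 24, align 8
@0: payload_len [4B, align 4] → 4
@4: length [4B, align 4] → 8
@8: src [8B, align 8] → 16
@16: version [24B, align 8] → 40
within Record: g at 18
16 + 18 = 34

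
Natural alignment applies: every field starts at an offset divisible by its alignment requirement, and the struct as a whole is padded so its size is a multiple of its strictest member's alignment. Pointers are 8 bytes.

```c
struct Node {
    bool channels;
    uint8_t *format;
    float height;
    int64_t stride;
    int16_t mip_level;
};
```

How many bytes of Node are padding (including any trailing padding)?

17

channels at 0 (size 1, align 1) → ends 1
pad 7 to align 8 for format
format at 8 (size 8, align 8) → ends 16
height at 16 (size 4, align 4) → ends 20
pad 4 to align 8 for stride
stride at 24 (size 8, align 8) → ends 32
mip_level at 32 (size 2, align 2) → ends 34
tail pad 6 to reach multiple of 8
total 40 bytes, alignment 8
data bytes 23, size 40 → padding 17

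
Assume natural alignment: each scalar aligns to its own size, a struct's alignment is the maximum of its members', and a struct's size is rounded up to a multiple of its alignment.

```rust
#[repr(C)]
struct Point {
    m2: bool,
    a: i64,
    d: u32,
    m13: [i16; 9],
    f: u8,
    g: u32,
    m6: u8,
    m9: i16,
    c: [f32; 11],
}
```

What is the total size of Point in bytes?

96

@0: m2 [1B, align 1] → 1
+7 pad (align 8)
@8: a [8B, align 8] → 16
@16: d [4B, align 4] → 20
@20: m13 [18B, align 2] → 38
@38: f [1B, align 1] → 39
+1 pad (align 4)
@40: g [4B, align 4] → 44
@44: m6 [1B, align 1] → 45
+1 pad (align 2)
@46: m9 [2B, align 2] → 48
@48: c [44B, align 4] → 92
+4 tail pad (align 8)
size 96, align 8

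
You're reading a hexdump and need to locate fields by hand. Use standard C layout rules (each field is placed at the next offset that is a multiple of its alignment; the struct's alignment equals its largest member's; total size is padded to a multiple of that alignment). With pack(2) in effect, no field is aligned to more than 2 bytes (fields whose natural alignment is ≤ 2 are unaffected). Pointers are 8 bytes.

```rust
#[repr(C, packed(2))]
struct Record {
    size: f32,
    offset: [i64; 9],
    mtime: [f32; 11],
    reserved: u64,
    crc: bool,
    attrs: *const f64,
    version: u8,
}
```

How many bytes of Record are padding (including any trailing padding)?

0..4  size  (4B, 2-aligned)
4..76  offset  (72B, 2-aligned)
76..120  mtime  (44B, 2-aligned)
120..128  reserved  (8B, 2-aligned)
128..129  crc  (1B, 1-aligned)
129..130  -- padding (1B)
130..138  attrs  (8B, 2-aligned)
138..139  version  (1B, 1-aligned)
139..140  -- tail padding (1B)
sizeof = 140, alignof = 2
data bytes 138, size 140 → padding 2

2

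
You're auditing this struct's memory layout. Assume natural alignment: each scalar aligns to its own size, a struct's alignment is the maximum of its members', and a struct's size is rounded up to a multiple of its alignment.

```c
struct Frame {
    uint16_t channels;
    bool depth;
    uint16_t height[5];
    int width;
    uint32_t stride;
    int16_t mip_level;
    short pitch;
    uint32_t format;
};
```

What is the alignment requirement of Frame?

member alignments: channels=2, depth=1, height=2, width=4, stride=4, mip_level=2, pitch=2, format=4
max = 4

4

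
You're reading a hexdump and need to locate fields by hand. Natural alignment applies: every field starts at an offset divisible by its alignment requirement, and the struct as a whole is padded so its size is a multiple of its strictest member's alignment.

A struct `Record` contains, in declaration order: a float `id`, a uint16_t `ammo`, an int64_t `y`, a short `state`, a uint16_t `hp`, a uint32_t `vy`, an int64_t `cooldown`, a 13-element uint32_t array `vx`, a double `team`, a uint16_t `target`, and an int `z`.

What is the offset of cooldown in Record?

24

0..4  id  (4B, 4-aligned)
4..6  ammo  (2B, 2-aligned)
6..8  -- padding (2B)
8..16  y  (8B, 8-aligned)
16..18  state  (2B, 2-aligned)
18..20  hp  (2B, 2-aligned)
20..24  vy  (4B, 4-aligned)
24..32  cooldown  (8B, 8-aligned)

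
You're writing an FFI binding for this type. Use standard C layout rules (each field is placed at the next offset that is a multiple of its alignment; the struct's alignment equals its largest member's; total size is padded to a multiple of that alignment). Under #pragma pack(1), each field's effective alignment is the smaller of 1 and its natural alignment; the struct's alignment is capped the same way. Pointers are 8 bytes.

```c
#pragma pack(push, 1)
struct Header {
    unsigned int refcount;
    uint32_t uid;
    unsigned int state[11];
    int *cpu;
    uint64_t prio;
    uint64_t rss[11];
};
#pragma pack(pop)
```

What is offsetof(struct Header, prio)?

@0: refcount [4B, align 1] → 4
@4: uid [4B, align 1] → 8
@8: state [44B, align 1] → 52
@52: cpu [8B, align 1] → 60
@60: prio [8B, align 1] → 68

60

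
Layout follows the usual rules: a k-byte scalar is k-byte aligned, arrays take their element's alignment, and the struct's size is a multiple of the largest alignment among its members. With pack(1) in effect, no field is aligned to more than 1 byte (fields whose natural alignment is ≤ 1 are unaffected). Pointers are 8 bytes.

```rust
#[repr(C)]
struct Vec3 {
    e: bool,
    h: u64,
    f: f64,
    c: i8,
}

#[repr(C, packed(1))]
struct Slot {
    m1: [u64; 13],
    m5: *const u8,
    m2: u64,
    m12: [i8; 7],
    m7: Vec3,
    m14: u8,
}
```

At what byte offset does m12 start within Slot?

120

Vec3: @0: e [1B, align 1] → 1; +7 pad (align 8); @8: h [8B, align 8] → 16; @16: f [8B, align 8] → 24; @24: c [1B, align 1] → 25; +7 tail pad (align 8); size 32, align 8
@0: m1 [104B, align 1] → 104
@104: m5 [8B, align 1] → 112
@112: m2 [8B, align 1] → 120
@120: m12 [7B, align 1] → 127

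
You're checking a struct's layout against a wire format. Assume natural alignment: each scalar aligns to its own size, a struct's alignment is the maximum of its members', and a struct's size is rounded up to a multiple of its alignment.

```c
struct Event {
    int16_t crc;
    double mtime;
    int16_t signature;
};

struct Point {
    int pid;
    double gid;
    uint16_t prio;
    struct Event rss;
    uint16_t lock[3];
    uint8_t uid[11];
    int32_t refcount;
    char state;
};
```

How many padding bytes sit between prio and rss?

6

Event: crc at 0 (size 2, align 2) → ends 2; pad 6 to align 8 for mtime; mtime at 8 (size 8, align 8) → ends 16; signature at 16 (size 2, align 2) → ends 18; tail pad 6 to reach multiple of 8; total 24 bytes, alignment 8
pid at 0 (size 4, align 4) → ends 4
pad 4 to align 8 for gid
gid at 8 (size 8, align 8) → ends 16
prio at 16 (size 2, align 2) → ends 18
pad 6 to align 8 for rss
rss at 24 (size 24, align 8) → ends 48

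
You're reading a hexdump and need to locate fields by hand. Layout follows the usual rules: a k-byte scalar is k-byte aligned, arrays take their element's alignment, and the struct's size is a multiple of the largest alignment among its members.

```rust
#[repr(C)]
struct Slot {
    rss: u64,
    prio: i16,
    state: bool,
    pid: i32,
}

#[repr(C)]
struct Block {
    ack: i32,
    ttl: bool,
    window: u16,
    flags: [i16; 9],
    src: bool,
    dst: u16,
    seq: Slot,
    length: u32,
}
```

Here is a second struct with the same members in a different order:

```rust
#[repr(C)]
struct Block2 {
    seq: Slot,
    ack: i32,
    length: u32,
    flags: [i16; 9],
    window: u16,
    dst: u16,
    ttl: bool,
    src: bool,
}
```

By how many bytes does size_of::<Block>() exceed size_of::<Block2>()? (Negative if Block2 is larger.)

8

Slot: 0..8  rss  (8B, 8-aligned); 8..10  prio  (2B, 2-aligned); 10..11  state  (1B, 1-aligned); 11..12  -- padding (1B); 12..16  pid  (4B, 4-aligned); sizeof = 16, alignof = 8
0..4  ack  (4B, 4-aligned)
4..5  ttl  (1B, 1-aligned)
5..6  -- padding (1B)
6..8  window  (2B, 2-aligned)
8..26  flags  (18B, 2-aligned)
26..27  src  (1B, 1-aligned)
27..28  -- padding (1B)
28..30  dst  (2B, 2-aligned)
30..32  -- padding (2B)
32..48  seq  (16B, 8-aligned)
48..52  length  (4B, 4-aligned)
52..56  -- tail padding (4B)
sizeof = 56, alignof = 8
— Block2 —
0..16  seq  (16B, 8-aligned)
16..20  ack  (4B, 4-aligned)
20..24  length  (4B, 4-aligned)
24..42  flags  (18B, 2-aligned)
42..44  window  (2B, 2-aligned)
44..46  dst  (2B, 2-aligned)
46..47  ttl  (1B, 1-aligned)
47..48  src  (1B, 1-aligned)
sizeof = 48, alignof = 8
56 − 48 = 8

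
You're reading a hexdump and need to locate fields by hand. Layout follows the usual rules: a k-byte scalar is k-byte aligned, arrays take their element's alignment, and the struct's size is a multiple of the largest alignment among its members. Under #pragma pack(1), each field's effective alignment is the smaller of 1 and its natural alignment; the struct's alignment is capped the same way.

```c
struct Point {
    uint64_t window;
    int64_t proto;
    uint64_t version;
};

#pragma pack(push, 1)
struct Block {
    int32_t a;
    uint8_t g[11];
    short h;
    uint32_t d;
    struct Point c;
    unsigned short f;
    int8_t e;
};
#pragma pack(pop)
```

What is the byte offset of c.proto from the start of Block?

Point: @0: window [8B, align 8] → 8; @8: proto [8B, align 8] → 16; @16: version [8B, align 8] → 24; size 24, align 8
@0: a [4B, align 1] → 4
@4: g [11B, align 1] → 15
@15: h [2B, align 1] → 17
@17: d [4B, align 1] → 21
@21: c [24B, align 1] → 45
within Point: proto at 8
21 + 8 = 29

29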